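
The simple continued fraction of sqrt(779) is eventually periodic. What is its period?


Run the CF algorithm for sqrt(779).
a_0 = floor(sqrt(779)) = 27; set m_0=0, q_0=1.
Recurrence: m' = q*a - m,  q' = (d - m'^2)/q,  a' = floor((a_0 + m')/q').
  step 1: m=27, q=50, a=1
  step 2: m=23, q=5, a=10
  step 3: m=27, q=10, a=5
  step 4: m=23, q=25, a=2
  step 5: m=27, q=2, a=27
  step 6: m=27, q=25, a=2
  step 7: m=23, q=10, a=5
  step 8: m=27, q=5, a=10
  step 9: m=23, q=50, a=1
  step 10: m=27, q=1, a=54
a_10 = 2*a_0 = 54, so the period closes here.
sqrt(779) = [27; 1, 10, 5, 2, 27, 2, 5, 10, 1, 54]
Period length = 10

10


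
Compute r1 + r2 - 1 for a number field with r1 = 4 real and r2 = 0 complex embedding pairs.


By Dirichlet's unit theorem:
rank = r1 + r2 - 1
= 4 + 0 - 1
= 3

3


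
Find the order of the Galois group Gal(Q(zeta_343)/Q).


|Gal(Q(zeta_343)/Q)| = phi(343)
= 294

294


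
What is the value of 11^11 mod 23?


p = 23 is prime and the exponent is (p-1)/2 = 11, so by Euler's criterion 11^11 = (11/23) = +1 or -1 mod 23.
Compute by square-and-multiply:
  11 = 8 + 2 + 1 (binary 1011)
  Repeated squaring mod 23: 11^1 = 11, 11^2 = 6, 11^4 = 13, 11^8 = 8
  11^11 = 11^8 * 11^2 * 11^1 = 8 * 6 * 11 mod 23
    8 * 6 = 48 = 2 mod 23
    2 * 11 = 22 = 22 mod 23
  11^11 = 22 mod 23
Result 22 = p - 1 = -1 mod 23: 11 is a quadratic non-residue mod 23. As a residue in [0, p-1] the value is 22.
11^11 mod 23 = 22

22


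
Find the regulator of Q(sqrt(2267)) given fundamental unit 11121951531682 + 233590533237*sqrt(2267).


epsilon = 11121951531682 + 233590533237*sqrt(2267)
= 2.2244e+13
R = ln(2.2244e+13)
= 30.7331

30.7331


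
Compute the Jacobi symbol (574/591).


Compute (574/591) via quadratic reciprocity:
  pull out 2: (2/591) = +1  (since 591 mod 8 = 7)
  reciprocity: (287/591) -> -(591/287)
  reduce: (17/287)
  reciprocity: (17/287) -> +(287/17)
  reduce: (15/17)
  reciprocity: (15/17) -> +(17/15)
  reduce: (2/15)
  pull out 2: (2/15) = +1  (since 15 mod 8 = 7)
  (1/15) = 1
Product of signs = -1

-1


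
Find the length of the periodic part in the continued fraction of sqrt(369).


Run the CF algorithm for sqrt(369).
a_0 = floor(sqrt(369)) = 19; set m_0=0, q_0=1.
Recurrence: m' = q*a - m,  q' = (d - m'^2)/q,  a' = floor((a_0 + m')/q').
  step 1: m=19, q=8, a=4
  step 2: m=13, q=25, a=1
  step 3: m=12, q=9, a=3
  step 4: m=15, q=16, a=2
  step 5: m=17, q=5, a=7
  step 6: m=18, q=9, a=4
  step 7: m=18, q=5, a=7
  step 8: m=17, q=16, a=2
  step 9: m=15, q=9, a=3
  step 10: m=12, q=25, a=1
  step 11: m=13, q=8, a=4
  step 12: m=19, q=1, a=38
a_12 = 2*a_0 = 38, so the period closes here.
sqrt(369) = [19; 4, 1, 3, 2, 7, 4, 7, 2, 3, 1, 4, 38]
Period length = 12

12


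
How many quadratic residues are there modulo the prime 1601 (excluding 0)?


For prime p, the number of non-zero quadratic residues is (p-1)/2.
= (1601-1)/2
= 800

800


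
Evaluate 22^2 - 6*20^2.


x^2 - d*y^2
= 22^2 - 6*20^2
= 484 - 2400
= -1916

-1916


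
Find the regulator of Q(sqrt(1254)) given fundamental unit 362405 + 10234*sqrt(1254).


epsilon = 362405 + 10234*sqrt(1254)
= 724810.0000
R = ln(724810.0000)
= 13.4937

13.4937


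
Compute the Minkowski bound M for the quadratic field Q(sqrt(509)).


d = 509, d mod 4 = 1, so disc(K) = d = 509; |disc(K)| = 509
Real quadratic field, so n = 2, s = r2 = 0, r1 = 2
M = (n!/n^n) * (4/pi)^s * sqrt(|disc(K)|) = (2!/2^2) * (4/pi)^0 * sqrt(509)
= 0.5 * 1.000000 * 22.561028
= 11.2805

11.2805


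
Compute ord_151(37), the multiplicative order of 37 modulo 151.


We want ord_151(37), the smallest k >= 1 with 37^k = 1 mod 151.
n = 151 = 151, phi(151) = 150; the order divides phi(n).
Divisors of 150: 1, 2, 3, 5, 6, 10, 15, 25, 30, 50, 75, 150
Repeated squaring mod 151: 37^1 = 37, 37^2 = 10, 37^4 = 100, 37^8 = 34, 37^16 = 99, 37^32 = 137, 37^64 = 45, 37^128 = 62
Test divisors in increasing order:
  k=1: 37^1 = 37 mod 151
  k=2: 37^2 = 10 mod 151
  k=3: 37^3 = 10 * 37 = 68 mod 151
  k=5: 37^5 = 100 * 37 = 76 mod 151
  k=6: 37^6 = 100 * 10 = 94 mod 151
  k=10: 37^10 = 34 * 10 = 38 mod 151
  k=15: 37^15 = 34 * 100 * 10 * 37 = 19 mod 151
  k=25: 37^25 = 99 * 34 * 37 = 118 mod 151
  k=30: 37^30 = 99 * 34 * 100 * 10 = 59 mod 151
  k=50: 37^50 = 137 * 99 * 10 = 32 mod 151
  k=75: 37^75 = 45 * 34 * 10 * 37 = 1 mod 151  <- first divisor giving 1
Order = 75

75


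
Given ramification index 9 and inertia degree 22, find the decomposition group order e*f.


|D_P| = e * f
= 9 * 22
= 198

198


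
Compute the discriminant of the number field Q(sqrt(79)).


For K = Q(sqrt(d)) with d squarefree: disc(K) = d if d = 1 mod 4, and disc(K) = 4d if d = 2 or 3 mod 4.
Here d = 79, and d mod 4 = 3.
d = 3 mod 4, not 1 (O_K = Z[sqrt(d)]), so disc(K) = 4d = 4 * (79) = 316

316


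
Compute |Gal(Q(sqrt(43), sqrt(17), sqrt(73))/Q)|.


The 3 square roots of distinct primes are multiplicatively independent over Q,
so [K:Q] = 2^3 and Gal(K/Q) is isomorphic to (Z/2Z)^3.
|Gal| = 2^3 = 8

8


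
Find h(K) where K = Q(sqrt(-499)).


K = Q(sqrt(-499)). d mod 4 = 1, so D = disc(K) = d = -499
h(K) equals the number of primitive reduced positive-definite forms (a, b, c) = a*x^2 + b*x*y + c*y^2 with b^2 - 4ac = D,
where reduced means |b| <= a <= c, with b >= 0 whenever |b| = a or a = c, and primitive means gcd(a, b, c) = 1.
Reduced forces 3a^2 <= |D| = 499, so 1 <= a <= 12; b must have the parity of D, and c = (b^2 - D)/(4a) must be an integer >= a.
Enumerate a = 1..12, b in [-a, a]:
  a=1: (1, 1, 125)  [1]
  a=2..4: none
  a=5: (5, -1, 25), (5, 1, 25)  [2]
  a=6..12: none
Total reduced forms: 1 + 2 = 3
h = 3

3


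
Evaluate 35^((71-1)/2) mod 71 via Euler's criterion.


p = 71 is prime and the exponent is (p-1)/2 = 35, so by Euler's criterion 35^35 = (35/71) = +1 or -1 mod 71.
Compute by square-and-multiply:
  35 = 32 + 2 + 1 (binary 100011)
  Repeated squaring mod 71: 35^1 = 35, 35^2 = 18, 35^4 = 40, 35^8 = 38, 35^16 = 24, 35^32 = 8
  35^35 = 35^32 * 35^2 * 35^1 = 8 * 18 * 35 mod 71
    8 * 18 = 144 = 2 mod 71
    2 * 35 = 70 = 70 mod 71
  35^35 = 70 mod 71
Result 70 = p - 1 = -1 mod 71: 35 is a quadratic non-residue mod 71. As a residue in [0, p-1] the value is 70.
35^35 mod 71 = 70

70


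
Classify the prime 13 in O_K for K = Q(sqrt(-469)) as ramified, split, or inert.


K = Q(sqrt(-469)). Since d mod 4 = 3, disc(K) = -1876.
Check p | disc: -1876 mod 13 = 9.
p does not divide disc. Compute Legendre symbol (d/p):
12^((13-1)/2) mod 13 = 1
(d/p) = 1, so p splits: (p) = P*P' with e=1, f=1, g=2.
Therefore p is split.

split


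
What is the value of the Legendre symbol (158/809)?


p = 809 is prime, so compute (158/809) with the reciprocity algorithm (Jacobi-symbol steps: pull out 2s via (2/n), flip via reciprocity, reduce):
  pull out 2: (2/809) = +1  (since 809 mod 8 = 1)
  reciprocity: (79/809) -> +(809/79)
  reduce: (19/79)
  reciprocity: (19/79) -> -(79/19)
  reduce: (3/19)
  reciprocity: (3/19) -> -(19/3)
  reduce: (1/3)
  (1/3) = 1
Product of signs = 1
(158/809) = 1

1


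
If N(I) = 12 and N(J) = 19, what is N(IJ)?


N(IJ) = N(I) * N(J)
= 12 * 19
= 228

228


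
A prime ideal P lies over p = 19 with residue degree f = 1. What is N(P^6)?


N(P^a) = p^(a*f)
= 19^(6*1)
= 19^6
= 47045881

47045881


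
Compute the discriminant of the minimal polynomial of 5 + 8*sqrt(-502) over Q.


The element 5 + 8*sqrt(-502) has minimal polynomial:
x^2 - 10*x + 32153
Discriminant = (-10)^2 - 4*(32153)
= 100 - 128612
= -128512

-128512


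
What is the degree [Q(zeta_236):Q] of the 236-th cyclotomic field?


The degree equals Euler's totient phi(236).
236 = 2^2 * 59
phi(236) = 116

116


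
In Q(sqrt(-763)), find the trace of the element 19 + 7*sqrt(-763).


Tr(a + b*sqrt(d)) = (a + b*sqrt(d)) + (a - b*sqrt(d)) = 2a
= 2 * (19)
= 38

38


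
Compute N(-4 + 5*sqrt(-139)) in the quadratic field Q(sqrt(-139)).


N(a + b*sqrt(d)) = a^2 - d*b^2
= (-4)^2 - (-139)*(5)^2
= 16 + 3475
= 3491

3491


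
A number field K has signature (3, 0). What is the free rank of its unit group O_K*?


By Dirichlet's unit theorem:
rank = r1 + r2 - 1
= 3 + 0 - 1
= 2

2


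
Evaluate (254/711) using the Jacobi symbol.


Compute (254/711) via quadratic reciprocity:
  pull out 2: (2/711) = +1  (since 711 mod 8 = 7)
  reciprocity: (127/711) -> -(711/127)
  reduce: (76/127)
  pull out 2: (2/127) = +1  (since 127 mod 8 = 7)
  pull out 2: (2/127) = +1  (since 127 mod 8 = 7)
  reciprocity: (19/127) -> -(127/19)
  reduce: (13/19)
  reciprocity: (13/19) -> +(19/13)
  reduce: (6/13)
  pull out 2: (2/13) = -1  (since 13 mod 8 = 5)
  reciprocity: (3/13) -> +(13/3)
  reduce: (1/3)
  (1/3) = 1
Product of signs = -1

-1


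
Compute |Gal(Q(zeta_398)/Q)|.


|Gal(Q(zeta_398)/Q)| = phi(398)
= 198

198


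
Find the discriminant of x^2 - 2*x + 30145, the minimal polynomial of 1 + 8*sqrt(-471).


The element 1 + 8*sqrt(-471) has minimal polynomial:
x^2 - 2*x + 30145
Discriminant = (-2)^2 - 4*(30145)
= 4 - 120580
= -120576

-120576


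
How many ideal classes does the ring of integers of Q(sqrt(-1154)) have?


K = Q(sqrt(-1154)). d mod 4 = 2, so D = disc(K) = 4d = -4616
h(K) equals the number of primitive reduced positive-definite forms (a, b, c) = a*x^2 + b*x*y + c*y^2 with b^2 - 4ac = D,
where reduced means |b| <= a <= c, with b >= 0 whenever |b| = a or a = c, and primitive means gcd(a, b, c) = 1.
Reduced forces 3a^2 <= |D| = 4616, so 1 <= a <= 39; b must have the parity of D, and c = (b^2 - D)/(4a) must be an integer >= a.
Enumerate a = 1..39, b in [-a, a]:
  a=1: (1, 0, 1154)  [1]
  a=2: (2, 0, 577)  [1]
  a=3: (3, -2, 385), (3, 2, 385)  [2]
  a=4: none
  a=5: (5, -2, 231), (5, 2, 231)  [2]
  a=6: (6, -4, 193), (6, 4, 193)  [2]
  a=7: (7, -2, 165), (7, 2, 165)  [2]
  a=8: none
  a=9: (9, -8, 130), (9, 8, 130)  [2]
  a=10: (10, -8, 117), (10, 8, 117)  [2]
  a=11: (11, -2, 105), (11, 2, 105)  [2]
  a=12: none
  a=13: (13, -8, 90), (13, 8, 90)  [2]
  a=14: (14, -12, 85), (14, 12, 85)  [2]
  a=15: (15, -8, 78), (15, -2, 77), (15, 2, 77), (15, 8, 78)  [4]
  a=16: none
  a=17: (17, -12, 70), (17, 12, 70)  [2]
  a=18: (18, -8, 65), (18, 8, 65)  [2]
  a=19: (19, -18, 65), (19, 18, 65)  [2]
  a=20: none
  a=21: (21, -16, 58), (21, -2, 55), (21, 2, 55), (21, 16, 58)  [4]
  a=22: (22, -20, 57), (22, 20, 57)  [2]
  a=23..24: none
  a=25: (25, -22, 51), (25, 22, 51)  [2]
  a=26: (26, -8, 45), (26, 8, 45)  [2]
  a=27: (27, -26, 49), (27, 26, 49)  [2]
  a=28: none
  a=29: (29, -16, 42), (29, 16, 42)  [2]
  a=30: (30, -28, 45), (30, -8, 39), (30, 8, 39), (30, 28, 45)  [4]
  a=31..32: none
  a=33: (33, -20, 38), (33, -2, 35), (33, 2, 35), (33, 20, 38)  [4]
  a=34: (34, -12, 35), (34, 12, 35)  [2]
  a=35..36: none
  a=37: (37, -34, 39), (37, 34, 39)  [2]
  a=38..39: none
Total reduced forms: 1 + 1 + 2 + 2 + 2 + 2 + 2 + 2 + 2 + 2 + 2 + 4 + 2 + 2 + 2 + 4 + 2 + 2 + 2 + 2 + 2 + 4 + 4 + 2 + 2 = 56
h = 56

56


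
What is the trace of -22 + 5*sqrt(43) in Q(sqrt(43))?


Tr(a + b*sqrt(d)) = (a + b*sqrt(d)) + (a - b*sqrt(d)) = 2a
= 2 * (-22)
= -44

-44


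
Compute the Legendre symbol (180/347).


p = 347 is prime, so compute (180/347) with the reciprocity algorithm (Jacobi-symbol steps: pull out 2s via (2/n), flip via reciprocity, reduce):
  pull out 2: (2/347) = -1  (since 347 mod 8 = 3)
  pull out 2: (2/347) = -1  (since 347 mod 8 = 3)
  reciprocity: (45/347) -> +(347/45)
  reduce: (32/45)
  pull out 2: (2/45) = -1  (since 45 mod 8 = 5)
  pull out 2: (2/45) = -1  (since 45 mod 8 = 5)
  pull out 2: (2/45) = -1  (since 45 mod 8 = 5)
  pull out 2: (2/45) = -1  (since 45 mod 8 = 5)
  pull out 2: (2/45) = -1  (since 45 mod 8 = 5)
  (1/45) = 1
Product of signs = -1
(180/347) = -1

-1


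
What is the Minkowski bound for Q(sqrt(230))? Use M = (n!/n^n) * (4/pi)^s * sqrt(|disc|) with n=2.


d = 230, d mod 4 = 2, so disc(K) = 4d = 920; |disc(K)| = 920
Real quadratic field, so n = 2, s = r2 = 0, r1 = 2
M = (n!/n^n) * (4/pi)^s * sqrt(|disc(K)|) = (2!/2^2) * (4/pi)^0 * sqrt(920)
= 0.5 * 1.000000 * 30.331502
= 15.1658

15.1658


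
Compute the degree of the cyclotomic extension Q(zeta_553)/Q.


The degree equals Euler's totient phi(553).
553 = 7 * 79
phi(553) = 468

468


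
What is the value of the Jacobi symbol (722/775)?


Compute (722/775) via quadratic reciprocity:
  pull out 2: (2/775) = +1  (since 775 mod 8 = 7)
  reciprocity: (361/775) -> +(775/361)
  reduce: (53/361)
  reciprocity: (53/361) -> +(361/53)
  reduce: (43/53)
  reciprocity: (43/53) -> +(53/43)
  reduce: (10/43)
  pull out 2: (2/43) = -1  (since 43 mod 8 = 3)
  reciprocity: (5/43) -> +(43/5)
  reduce: (3/5)
  reciprocity: (3/5) -> +(5/3)
  reduce: (2/3)
  pull out 2: (2/3) = -1  (since 3 mod 8 = 3)
  (1/3) = 1
Product of signs = 1

1


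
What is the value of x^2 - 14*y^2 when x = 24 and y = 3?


x^2 - d*y^2
= 24^2 - 14*3^2
= 576 - 126
= 450

450


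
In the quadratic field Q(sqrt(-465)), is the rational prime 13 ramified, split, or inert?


K = Q(sqrt(-465)). Since d mod 4 = 3, disc(K) = -1860.
Check p | disc: -1860 mod 13 = 12.
p does not divide disc. Compute Legendre symbol (d/p):
3^((13-1)/2) mod 13 = 1
(d/p) = 1, so p splits: (p) = P*P' with e=1, f=1, g=2.
Therefore p is split.

split


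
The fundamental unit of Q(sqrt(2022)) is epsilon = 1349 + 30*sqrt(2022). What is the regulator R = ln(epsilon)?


epsilon = 1349 + 30*sqrt(2022)
= 2697.9996
R = ln(2697.9996)
= 7.9003

7.9003


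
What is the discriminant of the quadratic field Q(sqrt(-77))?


For K = Q(sqrt(d)) with d squarefree: disc(K) = d if d = 1 mod 4, and disc(K) = 4d if d = 2 or 3 mod 4.
Here d = -77, and d mod 4 = 3.
d = 3 mod 4, not 1 (O_K = Z[sqrt(d)]), so disc(K) = 4d = 4 * (-77) = -308

-308


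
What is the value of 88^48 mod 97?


p = 97 is prime and the exponent is (p-1)/2 = 48, so by Euler's criterion 88^48 = (88/97) = +1 or -1 mod 97.
Compute by square-and-multiply:
  48 = 32 + 16 (binary 110000)
  Repeated squaring mod 97: 88^1 = 88, 88^2 = 81, 88^4 = 62, 88^8 = 61, 88^16 = 35, 88^32 = 61
  88^48 = 88^32 * 88^16 = 61 * 35 mod 97
    61 * 35 = 2135 = 1 mod 97
  88^48 = 1 mod 97
Result 1: 88 is a quadratic residue mod 97.
88^48 mod 97 = 1

1


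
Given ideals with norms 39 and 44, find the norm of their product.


N(IJ) = N(I) * N(J)
= 39 * 44
= 1716

1716


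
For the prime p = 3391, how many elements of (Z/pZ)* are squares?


For prime p, the number of non-zero quadratic residues is (p-1)/2.
= (3391-1)/2
= 1695

1695


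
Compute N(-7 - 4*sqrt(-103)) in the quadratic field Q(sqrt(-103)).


N(a + b*sqrt(d)) = a^2 - d*b^2
= (-7)^2 - (-103)*(-4)^2
= 49 + 1648
= 1697

1697


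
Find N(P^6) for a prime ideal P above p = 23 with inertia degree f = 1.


N(P^a) = p^(a*f)
= 23^(6*1)
= 23^6
= 148035889

148035889


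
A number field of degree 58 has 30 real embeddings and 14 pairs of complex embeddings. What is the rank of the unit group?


By Dirichlet's unit theorem:
rank = r1 + r2 - 1
= 30 + 14 - 1
= 43

43


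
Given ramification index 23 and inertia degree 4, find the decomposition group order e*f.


|D_P| = e * f
= 23 * 4
= 92

92


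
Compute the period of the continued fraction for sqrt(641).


Run the CF algorithm for sqrt(641).
a_0 = floor(sqrt(641)) = 25; set m_0=0, q_0=1.
Recurrence: m' = q*a - m,  q' = (d - m'^2)/q,  a' = floor((a_0 + m')/q').
  step 1: m=25, q=16, a=3
  step 2: m=23, q=7, a=6
  step 3: m=19, q=40, a=1
  step 4: m=21, q=5, a=9
  step 5: m=24, q=13, a=3
  step 6: m=15, q=32, a=1
  step 7: m=17, q=11, a=3
  step 8: m=16, q=35, a=1
  step 9: m=19, q=8, a=5
  step 10: m=21, q=25, a=1
  step 11: m=4, q=25, a=1
  step 12: m=21, q=8, a=5
  step 13: m=19, q=35, a=1
  step 14: m=16, q=11, a=3
  step 15: m=17, q=32, a=1
  step 16: m=15, q=13, a=3
  step 17: m=24, q=5, a=9
  step 18: m=21, q=40, a=1
  step 19: m=19, q=7, a=6
  step 20: m=23, q=16, a=3
  step 21: m=25, q=1, a=50
a_21 = 2*a_0 = 50, so the period closes here.
sqrt(641) = [25; 3, 6, 1, 9, 3, 1, 3, 1, 5, 1, 1, 5, 1, 3, 1, 3, 9, 1, 6, 3, 50]
Period length = 21

21


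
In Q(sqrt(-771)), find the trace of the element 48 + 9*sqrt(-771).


Tr(a + b*sqrt(d)) = (a + b*sqrt(d)) + (a - b*sqrt(d)) = 2a
= 2 * (48)
= 96

96


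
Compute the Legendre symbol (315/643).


p = 643 is prime, so compute (315/643) with the reciprocity algorithm (Jacobi-symbol steps: pull out 2s via (2/n), flip via reciprocity, reduce):
  reciprocity: (315/643) -> -(643/315)
  reduce: (13/315)
  reciprocity: (13/315) -> +(315/13)
  reduce: (3/13)
  reciprocity: (3/13) -> +(13/3)
  reduce: (1/3)
  (1/3) = 1
Product of signs = -1
(315/643) = -1

-1


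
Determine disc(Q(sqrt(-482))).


For K = Q(sqrt(d)) with d squarefree: disc(K) = d if d = 1 mod 4, and disc(K) = 4d if d = 2 or 3 mod 4.
Here d = -482, and d mod 4 = 2.
d = 2 mod 4, not 1 (O_K = Z[sqrt(d)]), so disc(K) = 4d = 4 * (-482) = -1928

-1928


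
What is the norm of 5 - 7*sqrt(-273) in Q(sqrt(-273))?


N(a + b*sqrt(d)) = a^2 - d*b^2
= (5)^2 - (-273)*(-7)^2
= 25 + 13377
= 13402

13402


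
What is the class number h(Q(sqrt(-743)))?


K = Q(sqrt(-743)). d mod 4 = 1, so D = disc(K) = d = -743
h(K) equals the number of primitive reduced positive-definite forms (a, b, c) = a*x^2 + b*x*y + c*y^2 with b^2 - 4ac = D,
where reduced means |b| <= a <= c, with b >= 0 whenever |b| = a or a = c, and primitive means gcd(a, b, c) = 1.
Reduced forces 3a^2 <= |D| = 743, so 1 <= a <= 15; b must have the parity of D, and c = (b^2 - D)/(4a) must be an integer >= a.
Enumerate a = 1..15, b in [-a, a]:
  a=1: (1, 1, 186)  [1]
  a=2: (2, -1, 93), (2, 1, 93)  [2]
  a=3: (3, -1, 62), (3, 1, 62)  [2]
  a=4: (4, -3, 47), (4, 3, 47)  [2]
  a=5: none
  a=6: (6, -5, 32), (6, -1, 31), (6, 1, 31), (6, 5, 32)  [4]
  a=7: none
  a=8: (8, -5, 24), (8, 5, 24)  [2]
  a=9: (9, -7, 22), (9, 7, 22)  [2]
  a=10: none
  a=11: (11, -7, 18), (11, 7, 18)  [2]
  a=12: (12, -11, 18), (12, -5, 16), (12, 5, 16), (12, 11, 18)  [4]
  a=13..15: none
Total reduced forms: 1 + 2 + 2 + 2 + 4 + 2 + 2 + 2 + 4 = 21
h = 21

21


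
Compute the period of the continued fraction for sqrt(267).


Run the CF algorithm for sqrt(267).
a_0 = floor(sqrt(267)) = 16; set m_0=0, q_0=1.
Recurrence: m' = q*a - m,  q' = (d - m'^2)/q,  a' = floor((a_0 + m')/q').
  step 1: m=16, q=11, a=2
  step 2: m=6, q=21, a=1
  step 3: m=15, q=2, a=15
  step 4: m=15, q=21, a=1
  step 5: m=6, q=11, a=2
  step 6: m=16, q=1, a=32
a_6 = 2*a_0 = 32, so the period closes here.
sqrt(267) = [16; 2, 1, 15, 1, 2, 32]
Period length = 6

6


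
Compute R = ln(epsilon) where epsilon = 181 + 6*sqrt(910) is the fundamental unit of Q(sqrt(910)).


epsilon = 181 + 6*sqrt(910)
= 361.9972
R = ln(361.9972)
= 5.8916

5.8916


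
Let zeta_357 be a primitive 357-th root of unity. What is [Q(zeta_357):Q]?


The degree equals Euler's totient phi(357).
357 = 3 * 7 * 17
phi(357) = 192

192


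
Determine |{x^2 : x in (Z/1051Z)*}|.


For prime p, the number of non-zero quadratic residues is (p-1)/2.
= (1051-1)/2
= 525

525


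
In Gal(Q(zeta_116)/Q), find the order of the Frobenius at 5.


The Frobenius at p in Gal(Q(zeta_n)/Q) = (Z/nZ)* is the class of p, so its order is ord_116(5), the smallest k >= 1 with 5^k = 1 mod 116.
n = 116 = 2^2 * 29, phi(116) = 56; the order divides phi(n).
Divisors of 56: 1, 2, 4, 7, 8, 14, 28, 56
Repeated squaring mod 116: 5^1 = 5, 5^2 = 25, 5^4 = 45, 5^8 = 53, 5^16 = 25, 5^32 = 45
Test divisors in increasing order:
  k=1: 5^1 = 5 mod 116
  k=2: 5^2 = 25 mod 116
  k=4: 5^4 = 45 mod 116
  k=7: 5^7 = 45 * 25 * 5 = 57 mod 116
  k=8: 5^8 = 53 mod 116
  k=14: 5^14 = 53 * 45 * 25 = 1 mod 116  <- first divisor giving 1
Order = 14

14


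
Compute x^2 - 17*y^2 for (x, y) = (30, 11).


x^2 - d*y^2
= 30^2 - 17*11^2
= 900 - 2057
= -1157

-1157


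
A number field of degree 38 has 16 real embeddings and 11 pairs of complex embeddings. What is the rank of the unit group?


By Dirichlet's unit theorem:
rank = r1 + r2 - 1
= 16 + 11 - 1
= 26

26


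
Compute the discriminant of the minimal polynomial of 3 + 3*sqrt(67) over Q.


The element 3 + 3*sqrt(67) has minimal polynomial:
x^2 - 6*x - 594
Discriminant = (-6)^2 - 4*(-594)
= 36 + 2376
= 2412

2412


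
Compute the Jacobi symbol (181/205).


Compute (181/205) via quadratic reciprocity:
  reciprocity: (181/205) -> +(205/181)
  reduce: (24/181)
  pull out 2: (2/181) = -1  (since 181 mod 8 = 5)
  pull out 2: (2/181) = -1  (since 181 mod 8 = 5)
  pull out 2: (2/181) = -1  (since 181 mod 8 = 5)
  reciprocity: (3/181) -> +(181/3)
  reduce: (1/3)
  (1/3) = 1
Product of signs = -1

-1


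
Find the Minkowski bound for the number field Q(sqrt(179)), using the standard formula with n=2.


d = 179, d mod 4 = 3, so disc(K) = 4d = 716; |disc(K)| = 716
Real quadratic field, so n = 2, s = r2 = 0, r1 = 2
M = (n!/n^n) * (4/pi)^s * sqrt(|disc(K)|) = (2!/2^2) * (4/pi)^0 * sqrt(716)
= 0.5 * 1.000000 * 26.758176
= 13.3791

13.3791


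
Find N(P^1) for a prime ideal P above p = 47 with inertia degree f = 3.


N(P^a) = p^(a*f)
= 47^(1*3)
= 47^3
= 103823

103823


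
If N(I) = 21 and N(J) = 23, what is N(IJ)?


N(IJ) = N(I) * N(J)
= 21 * 23
= 483

483


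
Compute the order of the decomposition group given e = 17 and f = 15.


|D_P| = e * f
= 17 * 15
= 255

255


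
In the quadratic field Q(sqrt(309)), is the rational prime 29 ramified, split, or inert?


K = Q(sqrt(309)). Since d mod 4 = 1, disc(K) = 309.
Check p | disc: 309 mod 29 = 19.
p does not divide disc. Compute Legendre symbol (d/p):
19^((29-1)/2) mod 29 = -1
(d/p) = -1, so p is inert: (p) stays prime with e=1, f=2, g=1.
Therefore p is inert.

inert


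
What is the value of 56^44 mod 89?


p = 89 is prime and the exponent is (p-1)/2 = 44, so by Euler's criterion 56^44 = (56/89) = +1 or -1 mod 89.
Compute by square-and-multiply:
  44 = 32 + 8 + 4 (binary 101100)
  Repeated squaring mod 89: 56^1 = 56, 56^2 = 21, 56^4 = 85, 56^8 = 16, 56^16 = 78, 56^32 = 32
  56^44 = 56^32 * 56^8 * 56^4 = 32 * 16 * 85 mod 89
    32 * 16 = 512 = 67 mod 89
    67 * 85 = 5695 = 88 mod 89
  56^44 = 88 mod 89
Result 88 = p - 1 = -1 mod 89: 56 is a quadratic non-residue mod 89. As a residue in [0, p-1] the value is 88.
56^44 mod 89 = 88

88


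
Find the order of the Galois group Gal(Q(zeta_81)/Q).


|Gal(Q(zeta_81)/Q)| = phi(81)
= 54

54


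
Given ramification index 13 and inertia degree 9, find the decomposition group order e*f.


|D_P| = e * f
= 13 * 9
= 117

117


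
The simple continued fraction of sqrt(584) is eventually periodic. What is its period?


Run the CF algorithm for sqrt(584).
a_0 = floor(sqrt(584)) = 24; set m_0=0, q_0=1.
Recurrence: m' = q*a - m,  q' = (d - m'^2)/q,  a' = floor((a_0 + m')/q').
  step 1: m=24, q=8, a=6
  step 2: m=24, q=1, a=48
a_2 = 2*a_0 = 48, so the period closes here.
sqrt(584) = [24; 6, 48]
Period length = 2

2


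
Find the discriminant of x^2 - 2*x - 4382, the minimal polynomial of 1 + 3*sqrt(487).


The element 1 + 3*sqrt(487) has minimal polynomial:
x^2 - 2*x - 4382
Discriminant = (-2)^2 - 4*(-4382)
= 4 + 17528
= 17532

17532


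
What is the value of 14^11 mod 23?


p = 23 is prime and the exponent is (p-1)/2 = 11, so by Euler's criterion 14^11 = (14/23) = +1 or -1 mod 23.
Compute by square-and-multiply:
  11 = 8 + 2 + 1 (binary 1011)
  Repeated squaring mod 23: 14^1 = 14, 14^2 = 12, 14^4 = 6, 14^8 = 13
  14^11 = 14^8 * 14^2 * 14^1 = 13 * 12 * 14 mod 23
    13 * 12 = 156 = 18 mod 23
    18 * 14 = 252 = 22 mod 23
  14^11 = 22 mod 23
Result 22 = p - 1 = -1 mod 23: 14 is a quadratic non-residue mod 23. As a residue in [0, p-1] the value is 22.
14^11 mod 23 = 22

22


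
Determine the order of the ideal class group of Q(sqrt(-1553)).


K = Q(sqrt(-1553)). d mod 4 = 3, so D = disc(K) = 4d = -6212
h(K) equals the number of primitive reduced positive-definite forms (a, b, c) = a*x^2 + b*x*y + c*y^2 with b^2 - 4ac = D,
where reduced means |b| <= a <= c, with b >= 0 whenever |b| = a or a = c, and primitive means gcd(a, b, c) = 1.
Reduced forces 3a^2 <= |D| = 6212, so 1 <= a <= 45; b must have the parity of D, and c = (b^2 - D)/(4a) must be an integer >= a.
Enumerate a = 1..45, b in [-a, a]:
  a=1: (1, 0, 1553)  [1]
  a=2: (2, 2, 777)  [1]
  a=3: (3, -2, 518), (3, 2, 518)  [2]
  a=4..5: none
  a=6: (6, -2, 259), (6, 2, 259)  [2]
  a=7: (7, -2, 222), (7, 2, 222)  [2]
  a=8: none
  a=9: (9, -4, 173), (9, 4, 173)  [2]
  a=10: none
  a=11: (11, -6, 142), (11, 6, 142)  [2]
  a=12..13: none
  a=14: (14, -2, 111), (14, 2, 111)  [2]
  a=15..17: none
  a=18: (18, -14, 89), (18, 14, 89)  [2]
  a=19: (19, -18, 86), (19, 18, 86)  [2]
  a=20: none
  a=21: (21, -16, 77), (21, -2, 74), (21, 2, 74), (21, 16, 77)  [4]
  a=22: (22, -6, 71), (22, 6, 71)  [2]
  a=23..26: none
  a=27: (27, -22, 62), (27, 22, 62)  [2]
  a=28: none
  a=29: (29, -20, 57), (29, 20, 57)  [2]
  a=30: none
  a=31: (31, -22, 54), (31, 22, 54)  [2]
  a=32: none
  a=33: (33, -28, 53), (33, -16, 49), (33, 16, 49), (33, 28, 53)  [4]
  a=34..36: none
  a=37: (37, -2, 42), (37, 2, 42)  [2]
  a=38: (38, -18, 43), (38, 18, 43)  [2]
  a=39..40: none
  a=41: (41, -26, 42), (41, 26, 42)  [2]
  a=42..45: none
Total reduced forms: 1 + 1 + 2 + 2 + 2 + 2 + 2 + 2 + 2 + 2 + 4 + 2 + 2 + 2 + 2 + 4 + 2 + 2 + 2 = 40
h = 40

40


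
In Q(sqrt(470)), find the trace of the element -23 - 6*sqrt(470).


Tr(a + b*sqrt(d)) = (a + b*sqrt(d)) + (a - b*sqrt(d)) = 2a
= 2 * (-23)
= -46

-46


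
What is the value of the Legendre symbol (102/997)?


p = 997 is prime, so compute (102/997) with the reciprocity algorithm (Jacobi-symbol steps: pull out 2s via (2/n), flip via reciprocity, reduce):
  pull out 2: (2/997) = -1  (since 997 mod 8 = 5)
  reciprocity: (51/997) -> +(997/51)
  reduce: (28/51)
  pull out 2: (2/51) = -1  (since 51 mod 8 = 3)
  pull out 2: (2/51) = -1  (since 51 mod 8 = 3)
  reciprocity: (7/51) -> -(51/7)
  reduce: (2/7)
  pull out 2: (2/7) = +1  (since 7 mod 8 = 7)
  (1/7) = 1
Product of signs = 1
(102/997) = 1

1


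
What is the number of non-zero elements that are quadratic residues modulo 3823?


For prime p, the number of non-zero quadratic residues is (p-1)/2.
= (3823-1)/2
= 1911

1911


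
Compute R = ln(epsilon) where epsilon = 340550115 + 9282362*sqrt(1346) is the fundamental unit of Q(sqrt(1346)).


epsilon = 340550115 + 9282362*sqrt(1346)
= 6.8110e+08
R = ln(6.8110e+08)
= 20.3392

20.3392


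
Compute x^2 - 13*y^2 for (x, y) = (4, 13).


x^2 - d*y^2
= 4^2 - 13*13^2
= 16 - 2197
= -2181

-2181


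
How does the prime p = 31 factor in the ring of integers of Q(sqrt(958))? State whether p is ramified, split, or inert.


K = Q(sqrt(958)). Since d mod 4 = 2, disc(K) = 3832.
Check p | disc: 3832 mod 31 = 19.
p does not divide disc. Compute Legendre symbol (d/p):
28^((31-1)/2) mod 31 = 1
(d/p) = 1, so p splits: (p) = P*P' with e=1, f=1, g=2.
Therefore p is split.

split


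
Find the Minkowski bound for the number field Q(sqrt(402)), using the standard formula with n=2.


d = 402, d mod 4 = 2, so disc(K) = 4d = 1608; |disc(K)| = 1608
Real quadratic field, so n = 2, s = r2 = 0, r1 = 2
M = (n!/n^n) * (4/pi)^s * sqrt(|disc(K)|) = (2!/2^2) * (4/pi)^0 * sqrt(1608)
= 0.5 * 1.000000 * 40.099875
= 20.0499

20.0499


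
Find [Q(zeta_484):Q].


The degree equals Euler's totient phi(484).
484 = 2^2 * 11^2
phi(484) = 220

220


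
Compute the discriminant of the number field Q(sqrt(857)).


For K = Q(sqrt(d)) with d squarefree: disc(K) = d if d = 1 mod 4, and disc(K) = 4d if d = 2 or 3 mod 4.
Here d = 857, and d mod 4 = 1.
d = 1 mod 4 (O_K = Z[(1+sqrt(d))/2]), so disc(K) = d = 857

857


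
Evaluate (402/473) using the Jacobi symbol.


Compute (402/473) via quadratic reciprocity:
  pull out 2: (2/473) = +1  (since 473 mod 8 = 1)
  reciprocity: (201/473) -> +(473/201)
  reduce: (71/201)
  reciprocity: (71/201) -> +(201/71)
  reduce: (59/71)
  reciprocity: (59/71) -> -(71/59)
  reduce: (12/59)
  pull out 2: (2/59) = -1  (since 59 mod 8 = 3)
  pull out 2: (2/59) = -1  (since 59 mod 8 = 3)
  reciprocity: (3/59) -> -(59/3)
  reduce: (2/3)
  pull out 2: (2/3) = -1  (since 3 mod 8 = 3)
  (1/3) = 1
Product of signs = -1

-1


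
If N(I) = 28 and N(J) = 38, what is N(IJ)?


N(IJ) = N(I) * N(J)
= 28 * 38
= 1064

1064


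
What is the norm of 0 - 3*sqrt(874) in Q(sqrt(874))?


N(a + b*sqrt(d)) = a^2 - d*b^2
= (0)^2 - (874)*(-3)^2
= 0 - 7866
= -7866

-7866


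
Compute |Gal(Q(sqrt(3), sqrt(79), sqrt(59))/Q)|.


The 3 square roots of distinct primes are multiplicatively independent over Q,
so [K:Q] = 2^3 and Gal(K/Q) is isomorphic to (Z/2Z)^3.
|Gal| = 2^3 = 8

8


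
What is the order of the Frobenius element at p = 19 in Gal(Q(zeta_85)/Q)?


The Frobenius at p in Gal(Q(zeta_n)/Q) = (Z/nZ)* is the class of p, so its order is ord_85(19), the smallest k >= 1 with 19^k = 1 mod 85.
n = 85 = 5 * 17, phi(85) = 64; the order divides phi(n).
Divisors of 64: 1, 2, 4, 8, 16, 32, 64
Repeated squaring mod 85: 19^1 = 19, 19^2 = 21, 19^4 = 16, 19^8 = 1, 19^16 = 1, 19^32 = 1, 19^64 = 1
Test divisors in increasing order:
  k=1: 19^1 = 19 mod 85
  k=2: 19^2 = 21 mod 85
  k=4: 19^4 = 16 mod 85
  k=8: 19^8 = 1 mod 85  <- first divisor giving 1
Order = 8

8


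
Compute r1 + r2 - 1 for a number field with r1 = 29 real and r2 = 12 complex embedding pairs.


By Dirichlet's unit theorem:
rank = r1 + r2 - 1
= 29 + 12 - 1
= 40

40


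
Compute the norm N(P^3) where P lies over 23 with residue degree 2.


N(P^a) = p^(a*f)
= 23^(3*2)
= 23^6
= 148035889

148035889


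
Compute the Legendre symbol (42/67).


p = 67 is prime, so compute (42/67) with the reciprocity algorithm (Jacobi-symbol steps: pull out 2s via (2/n), flip via reciprocity, reduce):
  pull out 2: (2/67) = -1  (since 67 mod 8 = 3)
  reciprocity: (21/67) -> +(67/21)
  reduce: (4/21)
  pull out 2: (2/21) = -1  (since 21 mod 8 = 5)
  pull out 2: (2/21) = -1  (since 21 mod 8 = 5)
  (1/21) = 1
Product of signs = -1
(42/67) = -1

-1


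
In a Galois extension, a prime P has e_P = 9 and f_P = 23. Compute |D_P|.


|D_P| = e * f
= 9 * 23
= 207

207


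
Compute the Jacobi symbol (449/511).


Compute (449/511) via quadratic reciprocity:
  reciprocity: (449/511) -> +(511/449)
  reduce: (62/449)
  pull out 2: (2/449) = +1  (since 449 mod 8 = 1)
  reciprocity: (31/449) -> +(449/31)
  reduce: (15/31)
  reciprocity: (15/31) -> -(31/15)
  reduce: (1/15)
  (1/15) = 1
Product of signs = -1

-1


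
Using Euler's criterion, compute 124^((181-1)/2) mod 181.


p = 181 is prime and the exponent is (p-1)/2 = 90, so by Euler's criterion 124^90 = (124/181) = +1 or -1 mod 181.
Compute by square-and-multiply:
  90 = 64 + 16 + 8 + 2 (binary 1011010)
  Repeated squaring mod 181: 124^1 = 124, 124^2 = 172, 124^4 = 81, 124^8 = 45, 124^16 = 34, 124^32 = 70, 124^64 = 13
  124^90 = 124^64 * 124^16 * 124^8 * 124^2 = 13 * 34 * 45 * 172 mod 181
    13 * 34 = 442 = 80 mod 181
    80 * 45 = 3600 = 161 mod 181
    161 * 172 = 27692 = 180 mod 181
  124^90 = 180 mod 181
Result 180 = p - 1 = -1 mod 181: 124 is a quadratic non-residue mod 181. As a residue in [0, p-1] the value is 180.
124^90 mod 181 = 180

180


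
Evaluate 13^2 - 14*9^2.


x^2 - d*y^2
= 13^2 - 14*9^2
= 169 - 1134
= -965

-965


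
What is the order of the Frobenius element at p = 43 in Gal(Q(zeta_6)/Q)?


The Frobenius at p in Gal(Q(zeta_n)/Q) = (Z/nZ)* is the class of p, so its order is ord_6(43), the smallest k >= 1 with 43^k = 1 mod 6.
n = 6 = 2 * 3, phi(6) = 2; the order divides phi(n).
Divisors of 2: 1, 2
Repeated squaring mod 6: 43^1 = 1, 43^2 = 1
Test divisors in increasing order:
  k=1: 43^1 = 1 mod 6  <- first divisor giving 1
Order = 1

1


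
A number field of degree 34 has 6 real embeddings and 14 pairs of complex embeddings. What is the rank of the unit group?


By Dirichlet's unit theorem:
rank = r1 + r2 - 1
= 6 + 14 - 1
= 19

19


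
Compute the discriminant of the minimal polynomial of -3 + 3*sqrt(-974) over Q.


The element -3 + 3*sqrt(-974) has minimal polynomial:
x^2 + 6*x + 8775
Discriminant = (6)^2 - 4*(8775)
= 36 - 35100
= -35064

-35064


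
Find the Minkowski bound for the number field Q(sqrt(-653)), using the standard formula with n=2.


d = -653, d mod 4 = 3, so disc(K) = 4d = -2612; |disc(K)| = 2612
Imaginary quadratic field, so n = 2, s = r2 = 1, r1 = 0
M = (n!/n^n) * (4/pi)^s * sqrt(|disc(K)|) = (2!/2^2) * (4/pi)^1 * sqrt(2612)
= 0.5 * 1.273240 * 51.107729
= 32.5362

32.5362


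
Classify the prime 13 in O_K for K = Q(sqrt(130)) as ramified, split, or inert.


K = Q(sqrt(130)). Since d mod 4 = 2, disc(K) = 520.
Check p | disc: 520 mod 13 = 0.
p divides disc, so p ramifies: (p) = P^2 with e=2, f=1, g=1.
Therefore p is ramified.

ramified


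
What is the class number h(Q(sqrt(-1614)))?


K = Q(sqrt(-1614)). d mod 4 = 2, so D = disc(K) = 4d = -6456
h(K) equals the number of primitive reduced positive-definite forms (a, b, c) = a*x^2 + b*x*y + c*y^2 with b^2 - 4ac = D,
where reduced means |b| <= a <= c, with b >= 0 whenever |b| = a or a = c, and primitive means gcd(a, b, c) = 1.
Reduced forces 3a^2 <= |D| = 6456, so 1 <= a <= 46; b must have the parity of D, and c = (b^2 - D)/(4a) must be an integer >= a.
Enumerate a = 1..46, b in [-a, a]:
  a=1: (1, 0, 1614)  [1]
  a=2: (2, 0, 807)  [1]
  a=3: (3, 0, 538)  [1]
  a=4: none
  a=5: (5, -2, 323), (5, 2, 323)  [2]
  a=6: (6, 0, 269)  [1]
  a=7..9: none
  a=10: (10, -8, 163), (10, 8, 163)  [2]
  a=11: (11, -10, 149), (11, 10, 149)  [2]
  a=12..14: none
  a=15: (15, -12, 110), (15, 12, 110)  [2]
  a=16: none
  a=17: (17, -2, 95), (17, 2, 95)  [2]
  a=18: none
  a=19: (19, -2, 85), (19, 2, 85)  [2]
  a=20..21: none
  a=22: (22, -12, 75), (22, 12, 75)  [2]
  a=23..24: none
  a=25: (25, -12, 66), (25, 12, 66)  [2]
  a=26..29: none
  a=30: (30, -12, 55), (30, 12, 55)  [2]
  a=31..32: none
  a=33: (33, -12, 50), (33, 12, 50)  [2]
  a=34: (34, -32, 55), (34, 32, 55)  [2]
  a=35..37: none
  a=38: (38, -36, 51), (38, 36, 51)  [2]
  a=39..46: none
Total reduced forms: 1 + 1 + 1 + 2 + 1 + 2 + 2 + 2 + 2 + 2 + 2 + 2 + 2 + 2 + 2 + 2 = 28
h = 28

28


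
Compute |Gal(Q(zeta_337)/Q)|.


|Gal(Q(zeta_337)/Q)| = phi(337)
= 336

336


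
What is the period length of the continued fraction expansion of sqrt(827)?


Run the CF algorithm for sqrt(827).
a_0 = floor(sqrt(827)) = 28; set m_0=0, q_0=1.
Recurrence: m' = q*a - m,  q' = (d - m'^2)/q,  a' = floor((a_0 + m')/q').
  step 1: m=28, q=43, a=1
  step 2: m=15, q=14, a=3
  step 3: m=27, q=7, a=7
  step 4: m=22, q=49, a=1
  step 5: m=27, q=2, a=27
  step 6: m=27, q=49, a=1
  step 7: m=22, q=7, a=7
  step 8: m=27, q=14, a=3
  step 9: m=15, q=43, a=1
  step 10: m=28, q=1, a=56
a_10 = 2*a_0 = 56, so the period closes here.
sqrt(827) = [28; 1, 3, 7, 1, 27, 1, 7, 3, 1, 56]
Period length = 10

10


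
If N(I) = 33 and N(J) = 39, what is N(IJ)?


N(IJ) = N(I) * N(J)
= 33 * 39
= 1287

1287


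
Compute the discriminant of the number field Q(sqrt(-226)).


For K = Q(sqrt(d)) with d squarefree: disc(K) = d if d = 1 mod 4, and disc(K) = 4d if d = 2 or 3 mod 4.
Here d = -226, and d mod 4 = 2.
d = 2 mod 4, not 1 (O_K = Z[sqrt(d)]), so disc(K) = 4d = 4 * (-226) = -904

-904


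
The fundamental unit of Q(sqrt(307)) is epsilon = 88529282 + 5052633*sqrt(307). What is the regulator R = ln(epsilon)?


epsilon = 88529282 + 5052633*sqrt(307)
= 1.7706e+08
R = ln(1.7706e+08)
= 18.9920

18.9920


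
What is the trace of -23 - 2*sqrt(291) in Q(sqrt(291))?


Tr(a + b*sqrt(d)) = (a + b*sqrt(d)) + (a - b*sqrt(d)) = 2a
= 2 * (-23)
= -46

-46


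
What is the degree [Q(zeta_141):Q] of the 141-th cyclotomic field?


The degree equals Euler's totient phi(141).
141 = 3 * 47
phi(141) = 92

92


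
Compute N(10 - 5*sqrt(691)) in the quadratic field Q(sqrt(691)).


N(a + b*sqrt(d)) = a^2 - d*b^2
= (10)^2 - (691)*(-5)^2
= 100 - 17275
= -17175

-17175


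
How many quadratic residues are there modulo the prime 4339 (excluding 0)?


For prime p, the number of non-zero quadratic residues is (p-1)/2.
= (4339-1)/2
= 2169

2169


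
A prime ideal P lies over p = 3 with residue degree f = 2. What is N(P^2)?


N(P^a) = p^(a*f)
= 3^(2*2)
= 3^4
= 81

81


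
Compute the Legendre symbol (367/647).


p = 647 is prime, so compute (367/647) with the reciprocity algorithm (Jacobi-symbol steps: pull out 2s via (2/n), flip via reciprocity, reduce):
  reciprocity: (367/647) -> -(647/367)
  reduce: (280/367)
  pull out 2: (2/367) = +1  (since 367 mod 8 = 7)
  pull out 2: (2/367) = +1  (since 367 mod 8 = 7)
  pull out 2: (2/367) = +1  (since 367 mod 8 = 7)
  reciprocity: (35/367) -> -(367/35)
  reduce: (17/35)
  reciprocity: (17/35) -> +(35/17)
  reduce: (1/17)
  (1/17) = 1
Product of signs = 1
(367/647) = 1

1


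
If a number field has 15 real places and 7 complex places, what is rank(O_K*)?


By Dirichlet's unit theorem:
rank = r1 + r2 - 1
= 15 + 7 - 1
= 21

21


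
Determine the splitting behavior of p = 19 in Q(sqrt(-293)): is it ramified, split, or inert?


K = Q(sqrt(-293)). Since d mod 4 = 3, disc(K) = -1172.
Check p | disc: -1172 mod 19 = 6.
p does not divide disc. Compute Legendre symbol (d/p):
11^((19-1)/2) mod 19 = 1
(d/p) = 1, so p splits: (p) = P*P' with e=1, f=1, g=2.
Therefore p is split.

split


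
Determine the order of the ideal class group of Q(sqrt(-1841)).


K = Q(sqrt(-1841)). d mod 4 = 3, so D = disc(K) = 4d = -7364
h(K) equals the number of primitive reduced positive-definite forms (a, b, c) = a*x^2 + b*x*y + c*y^2 with b^2 - 4ac = D,
where reduced means |b| <= a <= c, with b >= 0 whenever |b| = a or a = c, and primitive means gcd(a, b, c) = 1.
Reduced forces 3a^2 <= |D| = 7364, so 1 <= a <= 49; b must have the parity of D, and c = (b^2 - D)/(4a) must be an integer >= a.
Enumerate a = 1..49, b in [-a, a]:
  a=1: (1, 0, 1841)  [1]
  a=2: (2, 2, 921)  [1]
  a=3: (3, -2, 614), (3, 2, 614)  [2]
  a=4: none
  a=5: (5, -4, 369), (5, 4, 369)  [2]
  a=6: (6, -2, 307), (6, 2, 307)  [2]
  a=7: (7, 0, 263)  [1]
  a=8: none
  a=9: (9, -4, 205), (9, 4, 205)  [2]
  a=10: (10, -6, 185), (10, 6, 185)  [2]
  a=11..13: none
  a=14: (14, 14, 135)  [1]
  a=15: (15, -14, 126), (15, -4, 123), (15, 4, 123), (15, 14, 126)  [4]
  a=16..17: none
  a=18: (18, -14, 105), (18, 14, 105)  [2]
  a=19..20: none
  a=21: (21, -14, 90), (21, 14, 90)  [2]
  a=22..24: none
  a=25: (25, -6, 74), (25, 6, 74)  [2]
  a=26: none
  a=27: (27, -14, 70), (27, 14, 70)  [2]
  a=28..29: none
  a=30: (30, -26, 67), (30, -14, 63), (30, 14, 63), (30, 26, 67)  [4]
  a=31: (31, -18, 62), (31, 18, 62)  [2]
  a=32..34: none
  a=35: (35, -14, 54), (35, 14, 54)  [2]
  a=36: none
  a=37: (37, -6, 50), (37, 6, 50)  [2]
  a=38..40: none
  a=41: (41, -4, 45), (41, 4, 45)  [2]
  a=42: (42, -14, 45), (42, 14, 45)  [2]
  a=43..49: none
Total reduced forms: 1 + 1 + 2 + 2 + 2 + 1 + 2 + 2 + 1 + 4 + 2 + 2 + 2 + 2 + 4 + 2 + 2 + 2 + 2 + 2 = 40
h = 40

40


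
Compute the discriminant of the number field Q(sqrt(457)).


For K = Q(sqrt(d)) with d squarefree: disc(K) = d if d = 1 mod 4, and disc(K) = 4d if d = 2 or 3 mod 4.
Here d = 457, and d mod 4 = 1.
d = 1 mod 4 (O_K = Z[(1+sqrt(d))/2]), so disc(K) = d = 457

457


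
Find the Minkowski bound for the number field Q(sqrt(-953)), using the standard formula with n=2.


d = -953, d mod 4 = 3, so disc(K) = 4d = -3812; |disc(K)| = 3812
Imaginary quadratic field, so n = 2, s = r2 = 1, r1 = 0
M = (n!/n^n) * (4/pi)^s * sqrt(|disc(K)|) = (2!/2^2) * (4/pi)^1 * sqrt(3812)
= 0.5 * 1.273240 * 61.741396
= 39.3058

39.3058


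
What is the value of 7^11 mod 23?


p = 23 is prime and the exponent is (p-1)/2 = 11, so by Euler's criterion 7^11 = (7/23) = +1 or -1 mod 23.
Compute by square-and-multiply:
  11 = 8 + 2 + 1 (binary 1011)
  Repeated squaring mod 23: 7^1 = 7, 7^2 = 3, 7^4 = 9, 7^8 = 12
  7^11 = 7^8 * 7^2 * 7^1 = 12 * 3 * 7 mod 23
    12 * 3 = 36 = 13 mod 23
    13 * 7 = 91 = 22 mod 23
  7^11 = 22 mod 23
Result 22 = p - 1 = -1 mod 23: 7 is a quadratic non-residue mod 23. As a residue in [0, p-1] the value is 22.
7^11 mod 23 = 22

22
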